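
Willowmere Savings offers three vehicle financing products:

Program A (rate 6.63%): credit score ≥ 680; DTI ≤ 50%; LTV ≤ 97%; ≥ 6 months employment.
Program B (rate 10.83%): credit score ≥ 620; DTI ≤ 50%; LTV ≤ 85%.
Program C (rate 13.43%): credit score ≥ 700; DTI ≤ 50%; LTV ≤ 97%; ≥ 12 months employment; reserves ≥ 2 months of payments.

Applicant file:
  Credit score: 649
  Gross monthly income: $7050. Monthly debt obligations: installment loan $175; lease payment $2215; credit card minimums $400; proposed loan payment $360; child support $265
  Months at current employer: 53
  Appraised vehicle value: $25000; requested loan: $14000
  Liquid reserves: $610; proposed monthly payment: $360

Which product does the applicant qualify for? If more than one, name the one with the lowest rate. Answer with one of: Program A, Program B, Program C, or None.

Total debts = (175 + 2,215 + 400 + 360 + 265) = 3,415; DTI = 3,415/7,050 = 48.4%.
LTV = 14,000/25,000 = 56%.
Reserves = 610/360 = 1.7 months.
Program A: score 649 < 680; DTI 48.4% ≤ 50%; LTV 56% ≤ 97%; employment 53 ≥ 6 mo → does not qualify.
Program B: score 649 ≥ 620; DTI 48.4% ≤ 50%; LTV 56% ≤ 85% → qualifies.
Program C: score 649 < 700; DTI 48.4% ≤ 50%; LTV 56% ≤ 97%; employment 53 ≥ 12 mo; reserves 1.7 < 2 mo → does not qualify.

Program B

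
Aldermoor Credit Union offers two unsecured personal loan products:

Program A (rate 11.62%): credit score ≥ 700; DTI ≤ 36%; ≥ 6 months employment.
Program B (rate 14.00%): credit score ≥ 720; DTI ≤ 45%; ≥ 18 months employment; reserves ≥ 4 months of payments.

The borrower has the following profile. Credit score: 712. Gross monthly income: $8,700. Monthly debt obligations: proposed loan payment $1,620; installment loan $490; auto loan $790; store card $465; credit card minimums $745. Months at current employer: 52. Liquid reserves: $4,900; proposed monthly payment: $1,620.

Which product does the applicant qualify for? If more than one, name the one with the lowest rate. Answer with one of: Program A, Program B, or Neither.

Neither

Total debts = (1,620 + 490 + 790 + 465 + 745) = 4,110; DTI = 4,110/8,700 = 47.2%.
Reserves = 4,900/1,620 = 3.0 months.
Program A: score 712 ≥ 700; DTI 47.2% > 36%; employment 52 ≥ 6 mo → does not qualify.
Program B: score 712 < 720; DTI 47.2% > 45%; employment 52 ≥ 18 mo; reserves 3.0 < 4 mo → does not qualify.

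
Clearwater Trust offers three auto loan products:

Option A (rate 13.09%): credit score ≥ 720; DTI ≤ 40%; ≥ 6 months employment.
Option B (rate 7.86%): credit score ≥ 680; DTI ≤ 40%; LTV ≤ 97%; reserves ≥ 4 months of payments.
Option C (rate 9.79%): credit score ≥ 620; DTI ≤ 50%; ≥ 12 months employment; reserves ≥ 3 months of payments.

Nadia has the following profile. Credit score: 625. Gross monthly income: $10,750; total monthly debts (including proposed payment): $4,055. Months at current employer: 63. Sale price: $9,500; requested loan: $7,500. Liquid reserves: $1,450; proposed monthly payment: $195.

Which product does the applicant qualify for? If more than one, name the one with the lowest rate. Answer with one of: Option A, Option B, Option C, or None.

DTI = 4,055/10,750 = 37.7%.
LTV = 7,500/9,500 = 78.9%.
Reserves = 1,450/195 = 7.4 months.
Option A: score 625 < 720; DTI 37.7% ≤ 40%; employment 63 ≥ 6 mo → does not qualify.
Option B: score 625 < 680; DTI 37.7% ≤ 40%; LTV 78.9% ≤ 97%; reserves 7.4 ≥ 4 mo → does not qualify.
Option C: score 625 ≥ 620; DTI 37.7% ≤ 50%; employment 63 ≥ 12 mo; reserves 7.4 ≥ 3 mo → qualifies.

Option C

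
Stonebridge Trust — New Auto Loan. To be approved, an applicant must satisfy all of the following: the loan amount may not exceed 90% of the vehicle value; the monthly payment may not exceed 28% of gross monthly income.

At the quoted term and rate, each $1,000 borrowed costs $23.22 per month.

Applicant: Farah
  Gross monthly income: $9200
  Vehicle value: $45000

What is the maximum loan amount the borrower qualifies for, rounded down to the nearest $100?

Payment cap: 28% × $9,200 = $2,576/month.
At $23.22 per $1,000, that supports 2,576/23.22 × 1,000 ≈ $110,938 → $110,900.
LTV cap: 90% × $45,000 = $40,500 → $40,500.
Binding constraint: loan-to-value.

$40,500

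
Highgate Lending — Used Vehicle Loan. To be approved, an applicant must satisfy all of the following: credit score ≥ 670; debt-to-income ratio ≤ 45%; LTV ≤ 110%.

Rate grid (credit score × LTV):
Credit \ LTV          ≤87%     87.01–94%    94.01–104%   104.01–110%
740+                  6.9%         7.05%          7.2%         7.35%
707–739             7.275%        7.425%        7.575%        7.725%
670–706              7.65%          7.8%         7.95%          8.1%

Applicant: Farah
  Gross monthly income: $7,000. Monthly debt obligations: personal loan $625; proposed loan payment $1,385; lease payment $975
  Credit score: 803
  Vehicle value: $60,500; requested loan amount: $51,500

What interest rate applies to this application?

Credit score 803 ≥ 670; Total monthly debts = (625 + 1,385 + 975) = 2,985. DTI: 2,985 ÷ 7,000 = 42.6%, within the 45% cap
Loan-to-value = 51,500/60,500 = 85.1% — pass (110% max)
Row: 803 falls in 740+. Column: 85.1% falls in ≤87%. Rate = 6.9%.

6.9%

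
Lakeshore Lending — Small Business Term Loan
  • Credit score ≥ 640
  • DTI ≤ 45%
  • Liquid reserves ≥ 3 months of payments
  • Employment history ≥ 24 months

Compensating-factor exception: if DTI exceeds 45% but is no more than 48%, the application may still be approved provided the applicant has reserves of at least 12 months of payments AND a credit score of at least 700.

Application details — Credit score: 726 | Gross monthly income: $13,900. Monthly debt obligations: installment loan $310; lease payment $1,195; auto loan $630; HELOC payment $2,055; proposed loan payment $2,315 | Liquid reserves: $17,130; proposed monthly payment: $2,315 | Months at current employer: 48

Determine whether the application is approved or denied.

Credit score 726 ≥ 640 (meets base)
Total debts = (310 + 1,195 + 630 + 2,055 + 2,315) = 6,505. DTI = 6,505/13,900 = 46.8% > 45% — standard DTI limit exceeded.
Liquid reserves cover 17,130/2,315 = 7.4 months — ≥ 3 required
Employment 48 ≥ 24 months
46.8% falls in the override range (45%–48%), so the compensating-factor test applies.
Reserves 7.4 < 12 months; credit score 726 ≥ 700.
Compensating-factor requirement not fully met.

Denied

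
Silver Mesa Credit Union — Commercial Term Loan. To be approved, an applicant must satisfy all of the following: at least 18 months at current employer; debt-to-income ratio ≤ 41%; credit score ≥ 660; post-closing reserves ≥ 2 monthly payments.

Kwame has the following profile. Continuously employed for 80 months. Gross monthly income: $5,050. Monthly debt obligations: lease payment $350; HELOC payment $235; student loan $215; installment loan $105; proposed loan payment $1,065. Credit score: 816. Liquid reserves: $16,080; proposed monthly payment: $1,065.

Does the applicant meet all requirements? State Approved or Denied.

Approved

Employment 80 ≥ 18 months
Total monthly debts = (350 + 235 + 215 + 105 + 1,065) = 1,970. Debt-to-income = 1,970/5,050 = 39% — meets 41% limit
Credit score 816 ≥ 660 (meets)
Reserves: 16,080 ÷ 1,065 = 15.1 months (meets 2-month minimum)
All criteria satisfied.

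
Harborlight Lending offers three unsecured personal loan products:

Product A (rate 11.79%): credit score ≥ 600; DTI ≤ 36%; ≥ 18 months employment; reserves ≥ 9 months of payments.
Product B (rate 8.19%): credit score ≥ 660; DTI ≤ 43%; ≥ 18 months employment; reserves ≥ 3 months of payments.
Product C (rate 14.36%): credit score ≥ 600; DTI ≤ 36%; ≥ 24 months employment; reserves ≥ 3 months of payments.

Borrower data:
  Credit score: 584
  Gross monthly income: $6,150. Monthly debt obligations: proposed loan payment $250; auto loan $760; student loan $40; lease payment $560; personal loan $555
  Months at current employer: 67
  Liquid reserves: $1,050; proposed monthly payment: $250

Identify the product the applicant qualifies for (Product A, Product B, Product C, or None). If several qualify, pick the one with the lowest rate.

Total debts = (250 + 760 + 40 + 560 + 555) = 2,165; DTI = 2,165/6,150 = 35.2%.
Reserves = 1,050/250 = 4.2 months.
Product A: score 584 < 600; DTI 35.2% ≤ 36%; employment 67 ≥ 18 mo; reserves 4.2 < 9 mo → does not qualify.
Product B: score 584 < 660; DTI 35.2% ≤ 43%; employment 67 ≥ 18 mo; reserves 4.2 ≥ 3 mo → does not qualify.
Product C: score 584 < 600; DTI 35.2% ≤ 36%; employment 67 ≥ 24 mo; reserves 4.2 ≥ 3 mo → does not qualify.

None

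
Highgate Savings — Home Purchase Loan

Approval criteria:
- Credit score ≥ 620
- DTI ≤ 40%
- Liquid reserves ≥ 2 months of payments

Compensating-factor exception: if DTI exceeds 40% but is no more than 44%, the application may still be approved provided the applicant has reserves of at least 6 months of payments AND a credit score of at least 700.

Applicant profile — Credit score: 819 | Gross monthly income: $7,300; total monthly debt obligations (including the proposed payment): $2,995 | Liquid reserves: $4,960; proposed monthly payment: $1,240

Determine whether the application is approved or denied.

Credit score 819 ≥ 620 (meets base)
DTI = 2,995/7,300 = 41% > 40% — standard DTI limit exceeded.
Liquid reserves cover 4,960/1,240 = 4.0 months — ≥ 2 required
DTI 41% is within the 40%–44% exception band; checking compensating factors.
Override check — reserves: 4.0 mo (short of 6); score: 819 (ok).
Override conditions not both satisfied; exception does not apply.

Denied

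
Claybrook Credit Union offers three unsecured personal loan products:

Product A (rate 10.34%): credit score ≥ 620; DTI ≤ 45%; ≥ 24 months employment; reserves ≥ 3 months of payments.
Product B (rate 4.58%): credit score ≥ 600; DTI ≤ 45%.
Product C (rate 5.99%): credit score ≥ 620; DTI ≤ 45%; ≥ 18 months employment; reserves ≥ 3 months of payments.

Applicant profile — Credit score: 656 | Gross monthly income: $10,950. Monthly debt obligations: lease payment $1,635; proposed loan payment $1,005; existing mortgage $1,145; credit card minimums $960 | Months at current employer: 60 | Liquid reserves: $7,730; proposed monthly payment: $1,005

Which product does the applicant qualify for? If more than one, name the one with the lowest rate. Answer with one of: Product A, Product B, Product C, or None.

Product B

Total debts = (1,635 + 1,005 + 1,145 + 960) = 4,745; DTI = 4,745/10,950 = 43.3%.
Reserves = 7,730/1,005 = 7.7 months.
Product A: score 656 ≥ 620; DTI 43.3% ≤ 45%; employment 60 ≥ 24 mo; reserves 7.7 ≥ 3 mo → qualifies.
Product B: score 656 ≥ 600; DTI 43.3% ≤ 45% → qualifies.
Product C: score 656 ≥ 620; DTI 43.3% ≤ 45%; employment 60 ≥ 18 mo; reserves 7.7 ≥ 3 mo → qualifies.
Qualifying: Product A, Product B, Product C. Lowest rate is 4.58% → Product B.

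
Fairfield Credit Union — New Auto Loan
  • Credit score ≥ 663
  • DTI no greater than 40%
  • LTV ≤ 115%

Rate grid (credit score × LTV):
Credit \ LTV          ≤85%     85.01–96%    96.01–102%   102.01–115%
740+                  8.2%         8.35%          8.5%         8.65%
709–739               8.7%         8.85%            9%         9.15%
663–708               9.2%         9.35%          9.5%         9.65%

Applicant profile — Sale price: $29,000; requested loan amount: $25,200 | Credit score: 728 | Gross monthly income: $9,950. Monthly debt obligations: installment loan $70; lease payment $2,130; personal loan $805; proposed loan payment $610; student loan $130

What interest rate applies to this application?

Credit score 728 ≥ 663; Total monthly debts = (70 + 2,130 + 805 + 610 + 130) = 3,745. DTI = 3,745/9,950 = 37.6% ≤ 40%
LTV = 25,200/29,000 = 86.9% ≤ 115%
Score 728 is in the 709–739 band; LTV 86.9% is in the 85.01–96% band → 8.85%.

8.85%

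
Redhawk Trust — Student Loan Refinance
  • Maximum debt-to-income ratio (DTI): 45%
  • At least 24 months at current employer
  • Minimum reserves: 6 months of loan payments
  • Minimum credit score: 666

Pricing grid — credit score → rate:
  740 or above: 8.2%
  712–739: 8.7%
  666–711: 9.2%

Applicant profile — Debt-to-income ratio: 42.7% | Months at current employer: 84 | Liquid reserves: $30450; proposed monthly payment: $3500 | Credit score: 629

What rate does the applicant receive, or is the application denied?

Credit score 629 < 666 (below minimum)
Debt-to-income 42.7% vs 45% cap — pass
Reserves: 30,450 ÷ 3,500 = 8.7 months (meets 6-month minimum)
Employment 84 ≥ 24 months
Not all requirements met → denied.

Denied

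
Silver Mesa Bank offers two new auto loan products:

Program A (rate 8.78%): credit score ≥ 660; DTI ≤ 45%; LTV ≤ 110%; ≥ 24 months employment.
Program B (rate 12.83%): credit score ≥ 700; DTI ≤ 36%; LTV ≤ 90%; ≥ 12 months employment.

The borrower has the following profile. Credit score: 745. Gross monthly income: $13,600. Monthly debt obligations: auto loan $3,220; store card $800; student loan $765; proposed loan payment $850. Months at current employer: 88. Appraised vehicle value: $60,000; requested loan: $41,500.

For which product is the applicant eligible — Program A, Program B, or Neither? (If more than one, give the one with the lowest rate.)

Program A

Total debts = (3,220 + 800 + 765 + 850) = 5,635; DTI = 5,635/13,600 = 41.4%.
LTV = 41,500/60,000 = 69.2%.
Program A: score 745 ≥ 660; DTI 41.4% ≤ 45%; LTV 69.2% ≤ 110%; employment 88 ≥ 24 mo → qualifies.
Program B: score 745 ≥ 700; DTI 41.4% > 36%; LTV 69.2% ≤ 90%; employment 88 ≥ 12 mo → does not qualify.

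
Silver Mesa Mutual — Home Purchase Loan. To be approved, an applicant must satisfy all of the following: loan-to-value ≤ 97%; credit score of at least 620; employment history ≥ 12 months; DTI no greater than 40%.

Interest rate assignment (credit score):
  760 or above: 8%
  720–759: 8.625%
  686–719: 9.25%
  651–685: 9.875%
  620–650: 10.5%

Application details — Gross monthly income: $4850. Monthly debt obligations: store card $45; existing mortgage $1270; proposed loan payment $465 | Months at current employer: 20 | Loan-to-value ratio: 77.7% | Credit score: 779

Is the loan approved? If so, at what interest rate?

Approved at 8%

Credit score 779 ≥ 620 (meets minimum)
Total monthly debts = (45 + 1,270 + 465) = 1,780. DTI = 1,780/4,850 = 36.7% ≤ 40%
Employment 20 ≥ 12 months
LTV 77.7% ≤ 97%
All requirements met. Score 779 falls in the 760 or above tier → 8%.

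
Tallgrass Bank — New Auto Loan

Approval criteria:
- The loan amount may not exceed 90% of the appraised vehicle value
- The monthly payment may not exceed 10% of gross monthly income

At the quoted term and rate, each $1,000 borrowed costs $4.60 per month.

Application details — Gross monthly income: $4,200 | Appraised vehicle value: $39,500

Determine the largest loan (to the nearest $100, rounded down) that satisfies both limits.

Payment cap: 10% × $4,200 = $420/month.
At $4.60 per $1,000, that supports 420/4.60 × 1,000 ≈ $91,304 → $91,300.
LTV cap: 90% × $39,500 = $35,550 → $35,500.
Binding constraint: loan-to-value.

$35,500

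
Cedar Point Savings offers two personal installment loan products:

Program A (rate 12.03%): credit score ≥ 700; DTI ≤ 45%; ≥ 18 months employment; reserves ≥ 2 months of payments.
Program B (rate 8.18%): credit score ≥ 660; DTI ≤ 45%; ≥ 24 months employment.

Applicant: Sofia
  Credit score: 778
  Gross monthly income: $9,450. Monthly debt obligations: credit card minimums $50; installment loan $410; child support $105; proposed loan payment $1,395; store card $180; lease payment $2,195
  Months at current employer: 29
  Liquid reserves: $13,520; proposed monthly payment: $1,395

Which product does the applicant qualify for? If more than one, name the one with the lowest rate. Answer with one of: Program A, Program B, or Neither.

Neither

Total debts = (50 + 410 + 105 + 1,395 + 180 + 2,195) = 4,335; DTI = 4,335/9,450 = 45.9%.
Reserves = 13,520/1,395 = 9.7 months.
Program A: score 778 ≥ 700; DTI 45.9% > 45%; employment 29 ≥ 18 mo; reserves 9.7 ≥ 2 mo → does not qualify.
Program B: score 778 ≥ 660; DTI 45.9% > 45%; employment 29 ≥ 24 mo → does not qualify.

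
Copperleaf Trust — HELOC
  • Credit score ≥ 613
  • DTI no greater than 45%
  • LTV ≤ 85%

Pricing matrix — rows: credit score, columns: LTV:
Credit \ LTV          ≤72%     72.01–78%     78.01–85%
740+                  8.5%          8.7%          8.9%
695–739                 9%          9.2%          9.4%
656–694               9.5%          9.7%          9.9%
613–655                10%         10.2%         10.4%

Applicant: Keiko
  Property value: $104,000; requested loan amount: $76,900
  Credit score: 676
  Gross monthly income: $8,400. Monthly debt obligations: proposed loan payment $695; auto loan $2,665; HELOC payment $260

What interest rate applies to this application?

Credit score 676 ≥ 613; Total monthly debts = (695 + 2,665 + 260) = 3,620. DTI = 3,620/8,400 = 43.1% ≤ 45%
LTV: 76,900 ÷ 104,000 = 73.9%, within 85% cap
Credit 676 → row 656–694; LTV 73.9% → column 72.01–78%. Grid cell → 9.7%.

9.7%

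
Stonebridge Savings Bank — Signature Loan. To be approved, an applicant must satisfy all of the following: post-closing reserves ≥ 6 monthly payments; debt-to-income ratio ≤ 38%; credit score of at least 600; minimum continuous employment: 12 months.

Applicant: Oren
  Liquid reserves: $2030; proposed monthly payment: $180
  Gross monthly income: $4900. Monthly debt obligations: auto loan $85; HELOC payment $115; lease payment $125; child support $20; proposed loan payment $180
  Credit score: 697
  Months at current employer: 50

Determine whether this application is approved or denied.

Approved

Reserves = 2,030/180 = 11.3 months ≥ 6
Total monthly debts = (85 + 115 + 125 + 20 + 180) = 525. Debt-to-income = 525/4,900 = 10.7% — meets 38% limit
Credit score 697 ≥ 600 (meets)
Employment 50 ≥ 12 months
All criteria satisfied.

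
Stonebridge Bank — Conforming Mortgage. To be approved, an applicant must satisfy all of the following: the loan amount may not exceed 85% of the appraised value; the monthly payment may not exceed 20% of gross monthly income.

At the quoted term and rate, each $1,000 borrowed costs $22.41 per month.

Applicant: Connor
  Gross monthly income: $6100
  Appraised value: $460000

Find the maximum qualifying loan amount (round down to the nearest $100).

Payment cap: 20% × $6,100 = $1,220/month.
At $22.41 per $1,000, that supports 1,220/22.41 × 1,000 ≈ $54,439 → $54,400.
LTV cap: 85% × $460,000 = $391,000 → $391,000.
Binding constraint: payment-to-income.

$54,400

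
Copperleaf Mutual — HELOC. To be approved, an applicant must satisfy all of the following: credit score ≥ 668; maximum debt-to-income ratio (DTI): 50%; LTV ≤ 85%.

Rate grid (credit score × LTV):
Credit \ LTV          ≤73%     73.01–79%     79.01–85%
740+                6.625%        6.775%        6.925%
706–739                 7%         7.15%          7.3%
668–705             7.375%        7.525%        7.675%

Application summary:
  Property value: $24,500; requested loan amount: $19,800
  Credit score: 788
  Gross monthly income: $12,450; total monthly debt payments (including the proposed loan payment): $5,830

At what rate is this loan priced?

Credit score 788 ≥ 668; DTI: 5,830 ÷ 12,450 = 46.8%, within the 50% cap
LTV = 19,800/24,500 = 80.8% ≤ 85%
Row: 788 falls in 740+. Column: 80.8% falls in 79.01–85%. Rate = 6.925%.

6.925%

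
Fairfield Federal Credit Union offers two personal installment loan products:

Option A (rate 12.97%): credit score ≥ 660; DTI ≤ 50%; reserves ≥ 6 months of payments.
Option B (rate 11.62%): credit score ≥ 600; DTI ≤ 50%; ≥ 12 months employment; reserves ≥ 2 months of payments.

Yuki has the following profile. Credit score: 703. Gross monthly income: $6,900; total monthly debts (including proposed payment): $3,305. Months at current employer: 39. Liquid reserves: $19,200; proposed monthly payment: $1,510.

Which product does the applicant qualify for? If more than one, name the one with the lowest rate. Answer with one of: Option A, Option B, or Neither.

DTI = 3,305/6,900 = 47.9%.
Reserves = 19,200/1,510 = 12.7 months.
Option A: score 703 ≥ 660; DTI 47.9% ≤ 50%; reserves 12.7 ≥ 6 mo → qualifies.
Option B: score 703 ≥ 600; DTI 47.9% ≤ 50%; employment 39 ≥ 12 mo; reserves 12.7 ≥ 2 mo → qualifies.
Qualifying: Option A, Option B. Lowest rate is 11.62% → Option B.

Option B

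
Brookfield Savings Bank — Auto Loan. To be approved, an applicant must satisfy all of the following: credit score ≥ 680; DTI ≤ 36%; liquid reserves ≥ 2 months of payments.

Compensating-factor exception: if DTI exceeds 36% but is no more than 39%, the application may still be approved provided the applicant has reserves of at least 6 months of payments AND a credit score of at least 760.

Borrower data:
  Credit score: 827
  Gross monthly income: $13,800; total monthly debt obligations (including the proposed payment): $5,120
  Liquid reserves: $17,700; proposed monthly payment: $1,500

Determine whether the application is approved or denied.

Credit score 827 ≥ 680 (meets base)
DTI: 5,120 ÷ 13,800 = 37.1%, over the 36% base limit.
Reserves: 17,700 ÷ 1,500 = 11.8 months (meets 2-month minimum)
DTI 37.1% is within the 36%–39% exception band; checking compensating factors.
Reserves 11.8 ≥ 6 months; credit score 827 ≥ 760.
Both override conditions satisfied; DTI exception granted.

Approved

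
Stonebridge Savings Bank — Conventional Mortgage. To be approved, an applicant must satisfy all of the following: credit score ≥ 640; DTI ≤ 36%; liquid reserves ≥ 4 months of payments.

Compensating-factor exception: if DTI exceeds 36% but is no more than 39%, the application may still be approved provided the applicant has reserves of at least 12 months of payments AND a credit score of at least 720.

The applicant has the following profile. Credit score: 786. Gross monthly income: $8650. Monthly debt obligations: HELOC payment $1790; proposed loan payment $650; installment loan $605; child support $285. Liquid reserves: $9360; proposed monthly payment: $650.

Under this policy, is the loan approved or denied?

Approved

Credit score 786 ≥ 640 (meets base)
Total debts = (1,790 + 650 + 605 + 285) = 3,330. DTI: 3,330 ÷ 8,650 = 38.5%, over the 36% base limit.
Reserves: 9,360 ÷ 650 = 14.4 months (meets 4-month minimum)
DTI 38.5% is within the 36%–39% exception band; checking compensating factors.
Reserves 14.4 ≥ 12 months; credit score 786 ≥ 720.
Both override conditions satisfied; DTI exception granted.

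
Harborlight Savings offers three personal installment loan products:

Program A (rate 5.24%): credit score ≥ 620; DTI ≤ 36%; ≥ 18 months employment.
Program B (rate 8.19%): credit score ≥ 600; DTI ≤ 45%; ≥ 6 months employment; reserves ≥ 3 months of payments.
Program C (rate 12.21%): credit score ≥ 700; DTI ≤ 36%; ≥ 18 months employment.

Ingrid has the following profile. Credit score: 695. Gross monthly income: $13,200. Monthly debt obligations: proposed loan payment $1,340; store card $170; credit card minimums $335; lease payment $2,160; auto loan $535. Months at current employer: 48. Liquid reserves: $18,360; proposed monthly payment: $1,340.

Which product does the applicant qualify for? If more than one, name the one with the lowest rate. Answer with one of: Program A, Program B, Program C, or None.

Program A

Total debts = (1,340 + 170 + 335 + 2,160 + 535) = 4,540; DTI = 4,540/13,200 = 34.4%.
Reserves = 18,360/1,340 = 13.7 months.
Program A: score 695 ≥ 620; DTI 34.4% ≤ 36%; employment 48 ≥ 18 mo → qualifies.
Program B: score 695 ≥ 600; DTI 34.4% ≤ 45%; employment 48 ≥ 6 mo; reserves 13.7 ≥ 3 mo → qualifies.
Program C: score 695 < 700; DTI 34.4% ≤ 36%; employment 48 ≥ 18 mo → does not qualify.
Qualifying: Program A, Program B. Lowest rate is 5.24% → Program A.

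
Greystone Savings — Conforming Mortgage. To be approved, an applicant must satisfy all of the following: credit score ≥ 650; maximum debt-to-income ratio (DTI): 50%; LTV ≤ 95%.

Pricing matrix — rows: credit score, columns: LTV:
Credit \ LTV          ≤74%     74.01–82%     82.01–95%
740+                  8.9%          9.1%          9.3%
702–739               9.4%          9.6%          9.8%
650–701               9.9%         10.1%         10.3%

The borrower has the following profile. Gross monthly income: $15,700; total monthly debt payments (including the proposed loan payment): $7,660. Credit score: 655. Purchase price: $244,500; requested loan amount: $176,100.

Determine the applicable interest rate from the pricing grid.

Credit score 655 ≥ 650; Debt-to-income = 7,660/15,700 = 48.8% — meets 50% limit
LTV = 176,100/244,500 = 72% ≤ 95%
Score 655 is in the 650–701 band; LTV 72% is in the ≤74% band → 9.9%.

9.9%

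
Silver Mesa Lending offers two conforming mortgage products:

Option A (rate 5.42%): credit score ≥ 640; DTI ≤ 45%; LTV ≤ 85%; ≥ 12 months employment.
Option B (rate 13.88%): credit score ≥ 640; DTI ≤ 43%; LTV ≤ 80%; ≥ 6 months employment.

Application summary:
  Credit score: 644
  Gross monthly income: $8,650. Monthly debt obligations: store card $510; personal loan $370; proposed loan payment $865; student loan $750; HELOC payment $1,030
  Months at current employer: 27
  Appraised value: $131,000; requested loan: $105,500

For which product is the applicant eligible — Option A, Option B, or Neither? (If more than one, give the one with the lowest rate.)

Option A

Total debts = (510 + 370 + 865 + 750 + 1,030) = 3,525; DTI = 3,525/8,650 = 40.8%.
LTV = 105,500/131,000 = 80.5%.
Option A: score 644 ≥ 640; DTI 40.8% ≤ 45%; LTV 80.5% ≤ 85%; employment 27 ≥ 12 mo → qualifies.
Option B: score 644 ≥ 640; DTI 40.8% ≤ 43%; LTV 80.5% > 80%; employment 27 ≥ 6 mo → does not qualify.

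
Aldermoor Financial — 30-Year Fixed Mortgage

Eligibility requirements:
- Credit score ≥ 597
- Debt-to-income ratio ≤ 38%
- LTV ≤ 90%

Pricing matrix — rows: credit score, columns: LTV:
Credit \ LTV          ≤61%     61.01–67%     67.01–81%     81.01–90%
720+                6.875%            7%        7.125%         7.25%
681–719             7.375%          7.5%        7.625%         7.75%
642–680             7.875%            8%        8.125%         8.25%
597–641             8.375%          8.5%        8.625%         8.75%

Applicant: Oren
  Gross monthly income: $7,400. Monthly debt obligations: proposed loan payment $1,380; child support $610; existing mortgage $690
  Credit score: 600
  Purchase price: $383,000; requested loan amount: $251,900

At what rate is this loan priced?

Credit score 600 ≥ 597; Total monthly debts = (1,380 + 610 + 690) = 2,680. Debt-to-income = 2,680/7,400 = 36.2% — meets 38% limit
LTV = 251,900/383,000 = 65.8% ≤ 90%
Credit 600 → row 597–641; LTV 65.8% → column 61.01–67%. Grid cell → 8.5%.

8.5%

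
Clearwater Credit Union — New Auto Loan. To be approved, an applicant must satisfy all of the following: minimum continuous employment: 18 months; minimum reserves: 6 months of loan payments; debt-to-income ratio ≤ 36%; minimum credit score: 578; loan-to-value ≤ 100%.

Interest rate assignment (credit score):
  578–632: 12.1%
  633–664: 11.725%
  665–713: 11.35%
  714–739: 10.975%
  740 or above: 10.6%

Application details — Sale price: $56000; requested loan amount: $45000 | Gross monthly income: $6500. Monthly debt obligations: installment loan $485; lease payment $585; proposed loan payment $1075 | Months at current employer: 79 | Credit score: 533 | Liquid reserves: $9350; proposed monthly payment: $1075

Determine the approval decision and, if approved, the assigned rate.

Credit score 533 < 578 (below minimum)
LTV = 45,000/56,000 = 80.4% ≤ 100%
Total monthly debts = (485 + 585 + 1,075) = 2,145. DTI = 2,145/6,500 = 33% ≤ 36%
Liquid reserves cover 9,350/1,075 = 8.7 months — ≥ 6 required
Employment 79 ≥ 18 months
Not all requirements met → denied.

Denied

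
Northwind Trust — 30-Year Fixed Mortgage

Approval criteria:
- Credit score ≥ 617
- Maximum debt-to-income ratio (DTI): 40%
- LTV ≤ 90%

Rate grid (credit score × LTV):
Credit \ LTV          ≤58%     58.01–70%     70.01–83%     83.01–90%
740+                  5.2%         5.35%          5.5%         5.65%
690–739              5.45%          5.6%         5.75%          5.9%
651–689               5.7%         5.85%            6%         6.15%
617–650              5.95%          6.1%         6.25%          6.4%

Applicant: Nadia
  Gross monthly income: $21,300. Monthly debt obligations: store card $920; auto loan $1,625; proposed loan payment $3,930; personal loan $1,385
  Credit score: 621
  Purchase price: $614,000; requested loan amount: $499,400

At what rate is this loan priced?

Credit score 621 ≥ 617; Total monthly debts = (920 + 1,625 + 3,930 + 1,385) = 7,860. Debt-to-income = 7,860/21,300 = 36.9% — meets 40% limit
LTV = 499,400/614,000 = 81.3% ≤ 90%
Credit 621 → row 617–650; LTV 81.3% → column 70.01–83%. Grid cell → 6.25%.

6.25%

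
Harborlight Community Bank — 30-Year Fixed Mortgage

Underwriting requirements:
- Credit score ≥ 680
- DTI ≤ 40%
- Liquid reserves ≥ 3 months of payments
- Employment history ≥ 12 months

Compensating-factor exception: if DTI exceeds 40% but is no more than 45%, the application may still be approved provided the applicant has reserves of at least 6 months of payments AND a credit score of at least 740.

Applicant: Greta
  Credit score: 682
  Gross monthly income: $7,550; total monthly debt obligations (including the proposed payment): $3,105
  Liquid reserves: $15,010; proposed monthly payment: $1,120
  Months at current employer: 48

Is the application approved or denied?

Denied

Credit score 682 ≥ 680 (meets base)
DTI = 3,105/7,550 = 41.1% > 40% — standard DTI limit exceeded.
Reserves: 15,010 ÷ 1,120 = 13.4 months (meets 3-month minimum)
Employment 48 ≥ 12 months
DTI 41.1% is within the 40%–45% exception band; checking compensating factors.
Override check — reserves: 13.4 mo (ok); score: 682 (below 740).
Override conditions not both satisfied; exception does not apply.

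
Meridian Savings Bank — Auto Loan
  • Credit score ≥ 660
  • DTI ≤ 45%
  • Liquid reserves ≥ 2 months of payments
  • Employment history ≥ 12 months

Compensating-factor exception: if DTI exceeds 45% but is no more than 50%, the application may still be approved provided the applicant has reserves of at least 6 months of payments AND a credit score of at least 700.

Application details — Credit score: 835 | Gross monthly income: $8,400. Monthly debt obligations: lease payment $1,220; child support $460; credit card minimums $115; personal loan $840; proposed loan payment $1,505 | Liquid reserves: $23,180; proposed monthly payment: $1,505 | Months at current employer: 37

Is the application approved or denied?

Credit score 835 ≥ 660 (meets base)
Total debts = (1,220 + 460 + 115 + 840 + 1,505) = 4,140. DTI: 4,140 ÷ 8,400 = 49.3%, over the 45% base limit.
Reserves = 23,180/1,505 = 15.4 months ≥ 2
Employment 37 ≥ 12 months
49.3% falls in the override range (45%–50%), so the compensating-factor test applies.
Override check — reserves: 15.4 mo (ok); score: 835 (ok).
Both override conditions satisfied; DTI exception granted.

Approved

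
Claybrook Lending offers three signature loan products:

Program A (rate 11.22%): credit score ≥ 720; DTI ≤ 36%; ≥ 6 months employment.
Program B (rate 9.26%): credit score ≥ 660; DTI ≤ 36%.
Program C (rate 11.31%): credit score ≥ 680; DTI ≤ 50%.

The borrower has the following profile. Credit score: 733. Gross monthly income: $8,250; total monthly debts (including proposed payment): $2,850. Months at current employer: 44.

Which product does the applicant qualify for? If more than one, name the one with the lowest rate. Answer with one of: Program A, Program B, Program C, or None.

Program B

DTI = 2,850/8,250 = 34.5%.
Program A: score 733 ≥ 720; DTI 34.5% ≤ 36%; employment 44 ≥ 6 mo → qualifies.
Program B: score 733 ≥ 660; DTI 34.5% ≤ 36% → qualifies.
Program C: score 733 ≥ 680; DTI 34.5% ≤ 50% → qualifies.
Qualifying: Program A, Program B, Program C. Lowest rate is 9.26% → Program B.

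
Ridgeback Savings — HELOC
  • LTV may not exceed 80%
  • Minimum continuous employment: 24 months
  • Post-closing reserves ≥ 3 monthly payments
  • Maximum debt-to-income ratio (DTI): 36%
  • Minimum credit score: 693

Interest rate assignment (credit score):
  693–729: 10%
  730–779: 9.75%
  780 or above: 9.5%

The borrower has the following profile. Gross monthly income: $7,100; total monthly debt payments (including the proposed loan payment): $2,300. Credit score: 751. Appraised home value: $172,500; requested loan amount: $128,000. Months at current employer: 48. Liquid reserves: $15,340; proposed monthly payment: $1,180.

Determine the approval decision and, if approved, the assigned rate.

Credit score 751 ≥ 693 (meets minimum)
Reserves: 15,340 ÷ 1,180 = 13.0 months (meets 3-month minimum)
LTV: 128,000 ÷ 172,500 = 74.2%, within 80% cap
Debt-to-income = 2,300/7,100 = 32.4% — meets 36% limit
Employment 48 ≥ 24 months
All requirements met. Score 751 falls in the 730–779 tier → 9.75%.

Approved at 9.75%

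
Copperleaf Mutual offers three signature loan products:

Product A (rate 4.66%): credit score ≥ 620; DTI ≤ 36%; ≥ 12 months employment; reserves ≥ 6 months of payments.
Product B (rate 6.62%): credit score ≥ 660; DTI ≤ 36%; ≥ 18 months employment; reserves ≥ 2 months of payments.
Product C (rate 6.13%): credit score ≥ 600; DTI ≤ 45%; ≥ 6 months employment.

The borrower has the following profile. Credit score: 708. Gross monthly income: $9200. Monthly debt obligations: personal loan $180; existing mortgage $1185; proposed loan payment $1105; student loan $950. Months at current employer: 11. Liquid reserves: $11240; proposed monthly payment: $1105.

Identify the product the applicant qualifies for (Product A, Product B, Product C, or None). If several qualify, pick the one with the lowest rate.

Product C

Total debts = (180 + 1,185 + 1,105 + 950) = 3,420; DTI = 3,420/9,200 = 37.2%.
Reserves = 11,240/1,105 = 10.2 months.
Product A: score 708 ≥ 620; DTI 37.2% > 36%; employment 11 < 12 mo; reserves 10.2 ≥ 6 mo → does not qualify.
Product B: score 708 ≥ 660; DTI 37.2% > 36%; employment 11 < 18 mo; reserves 10.2 ≥ 2 mo → does not qualify.
Product C: score 708 ≥ 600; DTI 37.2% ≤ 45%; employment 11 ≥ 6 mo → qualifies.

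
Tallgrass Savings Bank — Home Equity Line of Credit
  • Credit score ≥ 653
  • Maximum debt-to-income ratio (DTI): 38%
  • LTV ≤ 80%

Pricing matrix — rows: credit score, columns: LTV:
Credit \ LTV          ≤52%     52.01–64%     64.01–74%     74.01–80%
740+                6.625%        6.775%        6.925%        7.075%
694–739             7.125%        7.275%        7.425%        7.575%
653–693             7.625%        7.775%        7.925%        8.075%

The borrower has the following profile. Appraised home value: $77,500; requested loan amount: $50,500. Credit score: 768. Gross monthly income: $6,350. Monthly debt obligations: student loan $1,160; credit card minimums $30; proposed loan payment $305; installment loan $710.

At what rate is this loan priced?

6.925%

Credit score 768 ≥ 653; Total monthly debts = (1,160 + 30 + 305 + 710) = 2,205. DTI = 2,205/6,350 = 34.7% ≤ 38%
Loan-to-value = 50,500/77,500 = 65.2% — pass (80% max)
Credit 768 → row 740+; LTV 65.2% → column 64.01–74%. Grid cell → 6.925%.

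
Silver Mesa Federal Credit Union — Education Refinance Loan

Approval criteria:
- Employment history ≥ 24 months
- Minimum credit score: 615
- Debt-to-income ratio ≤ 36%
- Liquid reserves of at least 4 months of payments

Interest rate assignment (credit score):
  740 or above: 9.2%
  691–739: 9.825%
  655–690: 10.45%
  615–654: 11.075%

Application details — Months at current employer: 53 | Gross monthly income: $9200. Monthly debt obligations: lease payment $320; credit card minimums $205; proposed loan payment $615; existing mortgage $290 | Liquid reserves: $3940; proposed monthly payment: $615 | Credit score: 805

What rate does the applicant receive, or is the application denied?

Approved at 9.2%

Credit score 805 ≥ 615 (meets minimum)
Total monthly debts = (320 + 205 + 615 + 290) = 1,430. DTI = 1,430/9,200 = 15.5% ≤ 36%
Employment 53 ≥ 24 months
Reserves: 3,940 ÷ 615 = 6.4 months (meets 4-month minimum)
All requirements met. Score 805 falls in the 740 or above tier → 9.2%.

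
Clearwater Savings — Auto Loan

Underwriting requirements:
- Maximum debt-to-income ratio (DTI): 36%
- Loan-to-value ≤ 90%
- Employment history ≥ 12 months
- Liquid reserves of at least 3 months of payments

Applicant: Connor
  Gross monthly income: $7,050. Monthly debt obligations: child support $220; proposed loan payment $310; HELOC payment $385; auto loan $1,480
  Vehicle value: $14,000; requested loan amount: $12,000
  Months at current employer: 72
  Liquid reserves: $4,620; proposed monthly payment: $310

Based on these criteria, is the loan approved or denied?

Approved

Total monthly debts = (220 + 310 + 385 + 1,480) = 2,395. DTI = 2,395/7,050 = 34% ≤ 36%
LTV: 12,000 ÷ 14,000 = 85.7%, within 90% cap
Employment 72 ≥ 12 months
Liquid reserves cover 4,620/310 = 14.9 months — ≥ 3 required
All criteria satisfied.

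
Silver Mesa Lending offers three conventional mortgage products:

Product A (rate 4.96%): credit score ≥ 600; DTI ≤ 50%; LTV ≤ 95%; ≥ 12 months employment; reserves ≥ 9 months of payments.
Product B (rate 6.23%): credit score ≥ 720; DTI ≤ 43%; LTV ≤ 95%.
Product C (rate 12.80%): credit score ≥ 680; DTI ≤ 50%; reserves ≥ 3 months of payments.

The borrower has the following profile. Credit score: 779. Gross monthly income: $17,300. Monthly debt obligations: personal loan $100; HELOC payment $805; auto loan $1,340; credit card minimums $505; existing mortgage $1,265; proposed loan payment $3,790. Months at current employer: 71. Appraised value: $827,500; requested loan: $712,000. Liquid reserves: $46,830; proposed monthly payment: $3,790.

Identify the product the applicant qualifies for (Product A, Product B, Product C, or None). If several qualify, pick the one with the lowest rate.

Product A

Total debts = (100 + 805 + 1,340 + 505 + 1,265 + 3,790) = 7,805; DTI = 7,805/17,300 = 45.1%.
LTV = 712,000/827,500 = 86%.
Reserves = 46,830/3,790 = 12.4 months.
Product A: score 779 ≥ 600; DTI 45.1% ≤ 50%; LTV 86% ≤ 95%; employment 71 ≥ 12 mo; reserves 12.4 ≥ 9 mo → qualifies.
Product B: score 779 ≥ 720; DTI 45.1% > 43%; LTV 86% ≤ 95% → does not qualify.
Product C: score 779 ≥ 680; DTI 45.1% ≤ 50%; reserves 12.4 ≥ 3 mo → qualifies.
Qualifying: Product A, Product C. Lowest rate is 4.96% → Product A.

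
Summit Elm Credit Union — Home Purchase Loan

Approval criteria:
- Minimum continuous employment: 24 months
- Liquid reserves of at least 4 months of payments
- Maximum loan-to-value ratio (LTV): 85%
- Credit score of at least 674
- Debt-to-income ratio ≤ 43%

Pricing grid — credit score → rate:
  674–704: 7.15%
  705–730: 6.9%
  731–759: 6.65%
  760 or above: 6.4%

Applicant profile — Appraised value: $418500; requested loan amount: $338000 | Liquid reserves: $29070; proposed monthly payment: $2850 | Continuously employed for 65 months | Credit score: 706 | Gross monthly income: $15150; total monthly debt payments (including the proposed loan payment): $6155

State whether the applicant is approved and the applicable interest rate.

Approved at 6.9%

Credit score 706 ≥ 674 (meets minimum)
Employment 65 ≥ 24 months
Liquid reserves cover 29,070/2,850 = 10.2 months — ≥ 4 required
LTV = 338,000/418,500 = 80.8% ≤ 85%
DTI = 6,155/15,150 = 40.6% ≤ 43%
All requirements met. Score 706 falls in the 705–730 tier → 6.9%.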